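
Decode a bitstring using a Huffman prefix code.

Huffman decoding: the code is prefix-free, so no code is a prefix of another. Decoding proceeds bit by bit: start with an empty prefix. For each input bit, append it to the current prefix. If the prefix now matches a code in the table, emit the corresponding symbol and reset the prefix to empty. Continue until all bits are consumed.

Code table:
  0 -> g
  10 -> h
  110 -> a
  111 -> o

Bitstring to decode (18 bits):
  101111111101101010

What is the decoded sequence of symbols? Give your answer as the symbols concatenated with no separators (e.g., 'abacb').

Answer: hooaahh

Derivation:
Bit 0: prefix='1' (no match yet)
Bit 1: prefix='10' -> emit 'h', reset
Bit 2: prefix='1' (no match yet)
Bit 3: prefix='11' (no match yet)
Bit 4: prefix='111' -> emit 'o', reset
Bit 5: prefix='1' (no match yet)
Bit 6: prefix='11' (no match yet)
Bit 7: prefix='111' -> emit 'o', reset
Bit 8: prefix='1' (no match yet)
Bit 9: prefix='11' (no match yet)
Bit 10: prefix='110' -> emit 'a', reset
Bit 11: prefix='1' (no match yet)
Bit 12: prefix='11' (no match yet)
Bit 13: prefix='110' -> emit 'a', reset
Bit 14: prefix='1' (no match yet)
Bit 15: prefix='10' -> emit 'h', reset
Bit 16: prefix='1' (no match yet)
Bit 17: prefix='10' -> emit 'h', reset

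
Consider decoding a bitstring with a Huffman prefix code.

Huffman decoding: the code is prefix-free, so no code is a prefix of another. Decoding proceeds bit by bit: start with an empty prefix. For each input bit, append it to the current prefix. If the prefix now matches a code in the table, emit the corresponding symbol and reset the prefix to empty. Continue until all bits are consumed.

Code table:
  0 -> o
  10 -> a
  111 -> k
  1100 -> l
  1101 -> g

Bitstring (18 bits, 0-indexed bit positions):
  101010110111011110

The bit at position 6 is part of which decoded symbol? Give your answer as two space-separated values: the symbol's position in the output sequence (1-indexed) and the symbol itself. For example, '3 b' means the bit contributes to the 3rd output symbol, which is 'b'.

Answer: 4 g

Derivation:
Bit 0: prefix='1' (no match yet)
Bit 1: prefix='10' -> emit 'a', reset
Bit 2: prefix='1' (no match yet)
Bit 3: prefix='10' -> emit 'a', reset
Bit 4: prefix='1' (no match yet)
Bit 5: prefix='10' -> emit 'a', reset
Bit 6: prefix='1' (no match yet)
Bit 7: prefix='11' (no match yet)
Bit 8: prefix='110' (no match yet)
Bit 9: prefix='1101' -> emit 'g', reset
Bit 10: prefix='1' (no match yet)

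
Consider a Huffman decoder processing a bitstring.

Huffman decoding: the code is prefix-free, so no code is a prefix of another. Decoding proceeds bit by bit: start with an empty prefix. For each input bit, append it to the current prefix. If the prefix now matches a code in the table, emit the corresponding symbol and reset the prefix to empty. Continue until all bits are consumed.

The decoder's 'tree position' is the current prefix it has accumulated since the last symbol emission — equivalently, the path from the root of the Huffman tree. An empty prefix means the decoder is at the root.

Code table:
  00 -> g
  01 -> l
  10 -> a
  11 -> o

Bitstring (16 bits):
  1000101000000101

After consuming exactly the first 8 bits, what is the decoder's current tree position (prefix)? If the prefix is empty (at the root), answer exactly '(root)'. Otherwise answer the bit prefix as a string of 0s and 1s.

Answer: (root)

Derivation:
Bit 0: prefix='1' (no match yet)
Bit 1: prefix='10' -> emit 'a', reset
Bit 2: prefix='0' (no match yet)
Bit 3: prefix='00' -> emit 'g', reset
Bit 4: prefix='1' (no match yet)
Bit 5: prefix='10' -> emit 'a', reset
Bit 6: prefix='1' (no match yet)
Bit 7: prefix='10' -> emit 'a', reset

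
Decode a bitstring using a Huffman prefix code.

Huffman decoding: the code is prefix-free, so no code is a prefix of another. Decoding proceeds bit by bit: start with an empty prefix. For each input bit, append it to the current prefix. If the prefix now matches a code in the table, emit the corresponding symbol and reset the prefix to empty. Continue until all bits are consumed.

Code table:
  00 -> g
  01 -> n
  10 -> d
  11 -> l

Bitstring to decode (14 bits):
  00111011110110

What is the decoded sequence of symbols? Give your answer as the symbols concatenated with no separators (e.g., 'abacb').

Bit 0: prefix='0' (no match yet)
Bit 1: prefix='00' -> emit 'g', reset
Bit 2: prefix='1' (no match yet)
Bit 3: prefix='11' -> emit 'l', reset
Bit 4: prefix='1' (no match yet)
Bit 5: prefix='10' -> emit 'd', reset
Bit 6: prefix='1' (no match yet)
Bit 7: prefix='11' -> emit 'l', reset
Bit 8: prefix='1' (no match yet)
Bit 9: prefix='11' -> emit 'l', reset
Bit 10: prefix='0' (no match yet)
Bit 11: prefix='01' -> emit 'n', reset
Bit 12: prefix='1' (no match yet)
Bit 13: prefix='10' -> emit 'd', reset

Answer: gldllnd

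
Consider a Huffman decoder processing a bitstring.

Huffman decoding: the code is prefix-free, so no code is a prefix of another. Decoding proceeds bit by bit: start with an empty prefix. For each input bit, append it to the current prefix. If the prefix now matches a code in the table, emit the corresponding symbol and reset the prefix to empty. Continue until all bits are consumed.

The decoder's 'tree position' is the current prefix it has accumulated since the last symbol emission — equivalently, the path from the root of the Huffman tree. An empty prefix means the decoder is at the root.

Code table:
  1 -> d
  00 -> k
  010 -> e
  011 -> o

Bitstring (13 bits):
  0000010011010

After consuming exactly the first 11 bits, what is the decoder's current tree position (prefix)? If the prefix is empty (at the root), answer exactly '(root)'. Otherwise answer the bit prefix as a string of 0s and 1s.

Bit 0: prefix='0' (no match yet)
Bit 1: prefix='00' -> emit 'k', reset
Bit 2: prefix='0' (no match yet)
Bit 3: prefix='00' -> emit 'k', reset
Bit 4: prefix='0' (no match yet)
Bit 5: prefix='01' (no match yet)
Bit 6: prefix='010' -> emit 'e', reset
Bit 7: prefix='0' (no match yet)
Bit 8: prefix='01' (no match yet)
Bit 9: prefix='011' -> emit 'o', reset
Bit 10: prefix='0' (no match yet)

Answer: 0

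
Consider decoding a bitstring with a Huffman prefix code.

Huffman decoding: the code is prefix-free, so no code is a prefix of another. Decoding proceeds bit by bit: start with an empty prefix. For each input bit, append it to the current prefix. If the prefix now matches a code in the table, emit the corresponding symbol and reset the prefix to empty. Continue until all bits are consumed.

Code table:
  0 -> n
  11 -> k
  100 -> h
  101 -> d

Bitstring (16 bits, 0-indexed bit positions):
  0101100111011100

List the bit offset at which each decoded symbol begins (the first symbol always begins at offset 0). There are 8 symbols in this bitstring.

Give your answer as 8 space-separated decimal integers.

Answer: 0 1 4 7 9 12 14 15

Derivation:
Bit 0: prefix='0' -> emit 'n', reset
Bit 1: prefix='1' (no match yet)
Bit 2: prefix='10' (no match yet)
Bit 3: prefix='101' -> emit 'd', reset
Bit 4: prefix='1' (no match yet)
Bit 5: prefix='10' (no match yet)
Bit 6: prefix='100' -> emit 'h', reset
Bit 7: prefix='1' (no match yet)
Bit 8: prefix='11' -> emit 'k', reset
Bit 9: prefix='1' (no match yet)
Bit 10: prefix='10' (no match yet)
Bit 11: prefix='101' -> emit 'd', reset
Bit 12: prefix='1' (no match yet)
Bit 13: prefix='11' -> emit 'k', reset
Bit 14: prefix='0' -> emit 'n', reset
Bit 15: prefix='0' -> emit 'n', reset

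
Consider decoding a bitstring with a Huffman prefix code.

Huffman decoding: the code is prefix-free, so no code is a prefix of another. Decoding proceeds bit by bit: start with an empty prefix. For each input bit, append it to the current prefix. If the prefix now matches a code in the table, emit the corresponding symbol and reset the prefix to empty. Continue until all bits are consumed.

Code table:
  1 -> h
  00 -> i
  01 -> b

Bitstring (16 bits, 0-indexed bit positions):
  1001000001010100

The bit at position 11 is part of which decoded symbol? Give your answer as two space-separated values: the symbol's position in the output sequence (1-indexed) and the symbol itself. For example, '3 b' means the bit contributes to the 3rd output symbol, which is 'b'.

Bit 0: prefix='1' -> emit 'h', reset
Bit 1: prefix='0' (no match yet)
Bit 2: prefix='00' -> emit 'i', reset
Bit 3: prefix='1' -> emit 'h', reset
Bit 4: prefix='0' (no match yet)
Bit 5: prefix='00' -> emit 'i', reset
Bit 6: prefix='0' (no match yet)
Bit 7: prefix='00' -> emit 'i', reset
Bit 8: prefix='0' (no match yet)
Bit 9: prefix='01' -> emit 'b', reset
Bit 10: prefix='0' (no match yet)
Bit 11: prefix='01' -> emit 'b', reset
Bit 12: prefix='0' (no match yet)
Bit 13: prefix='01' -> emit 'b', reset
Bit 14: prefix='0' (no match yet)
Bit 15: prefix='00' -> emit 'i', reset

Answer: 7 b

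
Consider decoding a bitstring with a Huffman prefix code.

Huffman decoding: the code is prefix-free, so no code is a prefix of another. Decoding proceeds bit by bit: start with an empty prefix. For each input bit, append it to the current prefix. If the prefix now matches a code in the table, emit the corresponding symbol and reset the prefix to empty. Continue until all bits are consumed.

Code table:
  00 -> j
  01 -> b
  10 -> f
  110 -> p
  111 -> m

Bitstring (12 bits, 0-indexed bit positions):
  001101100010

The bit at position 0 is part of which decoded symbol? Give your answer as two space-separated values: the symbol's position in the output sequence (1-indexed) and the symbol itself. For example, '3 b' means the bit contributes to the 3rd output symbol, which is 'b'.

Answer: 1 j

Derivation:
Bit 0: prefix='0' (no match yet)
Bit 1: prefix='00' -> emit 'j', reset
Bit 2: prefix='1' (no match yet)
Bit 3: prefix='11' (no match yet)
Bit 4: prefix='110' -> emit 'p', reset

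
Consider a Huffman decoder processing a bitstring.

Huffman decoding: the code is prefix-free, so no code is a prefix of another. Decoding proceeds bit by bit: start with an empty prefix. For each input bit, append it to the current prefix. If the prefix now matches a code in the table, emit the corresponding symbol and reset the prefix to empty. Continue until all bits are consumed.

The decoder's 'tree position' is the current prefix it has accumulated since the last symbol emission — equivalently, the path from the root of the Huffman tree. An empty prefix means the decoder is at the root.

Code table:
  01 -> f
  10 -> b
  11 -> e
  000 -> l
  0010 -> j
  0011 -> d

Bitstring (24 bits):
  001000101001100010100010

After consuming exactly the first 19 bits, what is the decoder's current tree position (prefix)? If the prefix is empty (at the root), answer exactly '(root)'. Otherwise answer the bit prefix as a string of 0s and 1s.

Bit 0: prefix='0' (no match yet)
Bit 1: prefix='00' (no match yet)
Bit 2: prefix='001' (no match yet)
Bit 3: prefix='0010' -> emit 'j', reset
Bit 4: prefix='0' (no match yet)
Bit 5: prefix='00' (no match yet)
Bit 6: prefix='001' (no match yet)
Bit 7: prefix='0010' -> emit 'j', reset
Bit 8: prefix='1' (no match yet)
Bit 9: prefix='10' -> emit 'b', reset
Bit 10: prefix='0' (no match yet)
Bit 11: prefix='01' -> emit 'f', reset
Bit 12: prefix='1' (no match yet)
Bit 13: prefix='10' -> emit 'b', reset
Bit 14: prefix='0' (no match yet)
Bit 15: prefix='00' (no match yet)
Bit 16: prefix='001' (no match yet)
Bit 17: prefix='0010' -> emit 'j', reset
Bit 18: prefix='1' (no match yet)

Answer: 1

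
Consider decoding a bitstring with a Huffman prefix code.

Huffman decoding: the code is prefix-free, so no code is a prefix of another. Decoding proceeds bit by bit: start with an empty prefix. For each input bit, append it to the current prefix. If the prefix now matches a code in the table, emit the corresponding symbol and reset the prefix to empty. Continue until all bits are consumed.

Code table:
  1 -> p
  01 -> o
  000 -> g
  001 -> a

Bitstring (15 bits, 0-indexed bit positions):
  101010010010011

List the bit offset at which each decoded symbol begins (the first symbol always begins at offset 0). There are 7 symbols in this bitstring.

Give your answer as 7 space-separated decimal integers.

Answer: 0 1 3 5 8 11 14

Derivation:
Bit 0: prefix='1' -> emit 'p', reset
Bit 1: prefix='0' (no match yet)
Bit 2: prefix='01' -> emit 'o', reset
Bit 3: prefix='0' (no match yet)
Bit 4: prefix='01' -> emit 'o', reset
Bit 5: prefix='0' (no match yet)
Bit 6: prefix='00' (no match yet)
Bit 7: prefix='001' -> emit 'a', reset
Bit 8: prefix='0' (no match yet)
Bit 9: prefix='00' (no match yet)
Bit 10: prefix='001' -> emit 'a', reset
Bit 11: prefix='0' (no match yet)
Bit 12: prefix='00' (no match yet)
Bit 13: prefix='001' -> emit 'a', reset
Bit 14: prefix='1' -> emit 'p', reset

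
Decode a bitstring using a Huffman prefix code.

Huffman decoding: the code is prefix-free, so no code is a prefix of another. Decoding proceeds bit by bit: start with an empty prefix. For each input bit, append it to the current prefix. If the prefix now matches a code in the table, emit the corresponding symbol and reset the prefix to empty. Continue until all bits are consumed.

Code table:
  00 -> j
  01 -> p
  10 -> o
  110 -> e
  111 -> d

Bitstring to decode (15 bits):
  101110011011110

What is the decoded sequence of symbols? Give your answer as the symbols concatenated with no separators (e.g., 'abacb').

Answer: odjedo

Derivation:
Bit 0: prefix='1' (no match yet)
Bit 1: prefix='10' -> emit 'o', reset
Bit 2: prefix='1' (no match yet)
Bit 3: prefix='11' (no match yet)
Bit 4: prefix='111' -> emit 'd', reset
Bit 5: prefix='0' (no match yet)
Bit 6: prefix='00' -> emit 'j', reset
Bit 7: prefix='1' (no match yet)
Bit 8: prefix='11' (no match yet)
Bit 9: prefix='110' -> emit 'e', reset
Bit 10: prefix='1' (no match yet)
Bit 11: prefix='11' (no match yet)
Bit 12: prefix='111' -> emit 'd', reset
Bit 13: prefix='1' (no match yet)
Bit 14: prefix='10' -> emit 'o', reset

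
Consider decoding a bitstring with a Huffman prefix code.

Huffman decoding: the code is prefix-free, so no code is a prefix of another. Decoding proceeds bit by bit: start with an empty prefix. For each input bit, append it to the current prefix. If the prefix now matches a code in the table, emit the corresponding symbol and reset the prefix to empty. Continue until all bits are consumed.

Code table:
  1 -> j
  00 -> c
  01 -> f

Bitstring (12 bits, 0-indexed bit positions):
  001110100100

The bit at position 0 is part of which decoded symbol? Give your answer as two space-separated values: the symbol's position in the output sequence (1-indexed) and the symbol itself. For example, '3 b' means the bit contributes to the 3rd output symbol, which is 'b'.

Bit 0: prefix='0' (no match yet)
Bit 1: prefix='00' -> emit 'c', reset
Bit 2: prefix='1' -> emit 'j', reset
Bit 3: prefix='1' -> emit 'j', reset
Bit 4: prefix='1' -> emit 'j', reset

Answer: 1 c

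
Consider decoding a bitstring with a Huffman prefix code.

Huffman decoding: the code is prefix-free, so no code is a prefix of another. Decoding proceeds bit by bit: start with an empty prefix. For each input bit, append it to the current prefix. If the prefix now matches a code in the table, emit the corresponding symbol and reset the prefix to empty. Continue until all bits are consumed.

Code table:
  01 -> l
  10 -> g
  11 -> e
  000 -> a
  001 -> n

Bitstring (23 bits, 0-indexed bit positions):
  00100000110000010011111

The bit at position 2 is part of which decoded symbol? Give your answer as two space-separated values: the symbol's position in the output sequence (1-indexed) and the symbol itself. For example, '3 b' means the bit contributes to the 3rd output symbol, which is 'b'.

Bit 0: prefix='0' (no match yet)
Bit 1: prefix='00' (no match yet)
Bit 2: prefix='001' -> emit 'n', reset
Bit 3: prefix='0' (no match yet)
Bit 4: prefix='00' (no match yet)
Bit 5: prefix='000' -> emit 'a', reset
Bit 6: prefix='0' (no match yet)

Answer: 1 n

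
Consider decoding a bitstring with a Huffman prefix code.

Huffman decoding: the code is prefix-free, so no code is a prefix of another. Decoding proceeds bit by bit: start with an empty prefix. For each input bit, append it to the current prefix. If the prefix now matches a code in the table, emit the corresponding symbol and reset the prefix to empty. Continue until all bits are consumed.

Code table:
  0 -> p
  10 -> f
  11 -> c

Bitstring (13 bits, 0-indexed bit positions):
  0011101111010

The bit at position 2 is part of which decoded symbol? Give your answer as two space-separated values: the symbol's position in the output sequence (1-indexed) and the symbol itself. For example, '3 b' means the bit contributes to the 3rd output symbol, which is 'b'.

Answer: 3 c

Derivation:
Bit 0: prefix='0' -> emit 'p', reset
Bit 1: prefix='0' -> emit 'p', reset
Bit 2: prefix='1' (no match yet)
Bit 3: prefix='11' -> emit 'c', reset
Bit 4: prefix='1' (no match yet)
Bit 5: prefix='10' -> emit 'f', reset
Bit 6: prefix='1' (no match yet)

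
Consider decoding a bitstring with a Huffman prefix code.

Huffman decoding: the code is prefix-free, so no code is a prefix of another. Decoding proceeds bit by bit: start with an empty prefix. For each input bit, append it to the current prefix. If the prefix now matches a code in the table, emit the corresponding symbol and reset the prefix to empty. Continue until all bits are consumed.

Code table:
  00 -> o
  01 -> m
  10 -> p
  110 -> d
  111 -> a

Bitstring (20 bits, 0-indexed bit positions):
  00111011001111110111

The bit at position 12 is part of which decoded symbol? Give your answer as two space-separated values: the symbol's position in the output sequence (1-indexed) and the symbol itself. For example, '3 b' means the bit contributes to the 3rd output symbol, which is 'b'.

Bit 0: prefix='0' (no match yet)
Bit 1: prefix='00' -> emit 'o', reset
Bit 2: prefix='1' (no match yet)
Bit 3: prefix='11' (no match yet)
Bit 4: prefix='111' -> emit 'a', reset
Bit 5: prefix='0' (no match yet)
Bit 6: prefix='01' -> emit 'm', reset
Bit 7: prefix='1' (no match yet)
Bit 8: prefix='10' -> emit 'p', reset
Bit 9: prefix='0' (no match yet)
Bit 10: prefix='01' -> emit 'm', reset
Bit 11: prefix='1' (no match yet)
Bit 12: prefix='11' (no match yet)
Bit 13: prefix='111' -> emit 'a', reset
Bit 14: prefix='1' (no match yet)
Bit 15: prefix='11' (no match yet)
Bit 16: prefix='110' -> emit 'd', reset

Answer: 6 a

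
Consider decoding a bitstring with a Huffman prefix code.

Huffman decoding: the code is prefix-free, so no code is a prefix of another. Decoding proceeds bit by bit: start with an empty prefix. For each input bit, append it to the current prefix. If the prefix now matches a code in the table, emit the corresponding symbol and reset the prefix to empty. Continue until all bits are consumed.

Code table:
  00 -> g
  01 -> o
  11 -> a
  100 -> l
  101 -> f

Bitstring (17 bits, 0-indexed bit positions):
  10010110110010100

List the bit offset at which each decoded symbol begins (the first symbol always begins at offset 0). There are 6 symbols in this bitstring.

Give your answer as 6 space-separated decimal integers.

Bit 0: prefix='1' (no match yet)
Bit 1: prefix='10' (no match yet)
Bit 2: prefix='100' -> emit 'l', reset
Bit 3: prefix='1' (no match yet)
Bit 4: prefix='10' (no match yet)
Bit 5: prefix='101' -> emit 'f', reset
Bit 6: prefix='1' (no match yet)
Bit 7: prefix='10' (no match yet)
Bit 8: prefix='101' -> emit 'f', reset
Bit 9: prefix='1' (no match yet)
Bit 10: prefix='10' (no match yet)
Bit 11: prefix='100' -> emit 'l', reset
Bit 12: prefix='1' (no match yet)
Bit 13: prefix='10' (no match yet)
Bit 14: prefix='101' -> emit 'f', reset
Bit 15: prefix='0' (no match yet)
Bit 16: prefix='00' -> emit 'g', reset

Answer: 0 3 6 9 12 15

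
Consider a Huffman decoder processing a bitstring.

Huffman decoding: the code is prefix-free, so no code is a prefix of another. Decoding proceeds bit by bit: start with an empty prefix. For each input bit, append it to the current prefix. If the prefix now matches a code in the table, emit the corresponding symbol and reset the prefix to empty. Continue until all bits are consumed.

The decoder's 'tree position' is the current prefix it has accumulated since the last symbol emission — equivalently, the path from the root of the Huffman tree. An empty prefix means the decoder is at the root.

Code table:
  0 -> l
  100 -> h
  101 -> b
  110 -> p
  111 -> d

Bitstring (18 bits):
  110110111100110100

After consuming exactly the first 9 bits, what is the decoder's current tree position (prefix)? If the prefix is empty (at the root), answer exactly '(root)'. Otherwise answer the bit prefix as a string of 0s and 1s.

Bit 0: prefix='1' (no match yet)
Bit 1: prefix='11' (no match yet)
Bit 2: prefix='110' -> emit 'p', reset
Bit 3: prefix='1' (no match yet)
Bit 4: prefix='11' (no match yet)
Bit 5: prefix='110' -> emit 'p', reset
Bit 6: prefix='1' (no match yet)
Bit 7: prefix='11' (no match yet)
Bit 8: prefix='111' -> emit 'd', reset

Answer: (root)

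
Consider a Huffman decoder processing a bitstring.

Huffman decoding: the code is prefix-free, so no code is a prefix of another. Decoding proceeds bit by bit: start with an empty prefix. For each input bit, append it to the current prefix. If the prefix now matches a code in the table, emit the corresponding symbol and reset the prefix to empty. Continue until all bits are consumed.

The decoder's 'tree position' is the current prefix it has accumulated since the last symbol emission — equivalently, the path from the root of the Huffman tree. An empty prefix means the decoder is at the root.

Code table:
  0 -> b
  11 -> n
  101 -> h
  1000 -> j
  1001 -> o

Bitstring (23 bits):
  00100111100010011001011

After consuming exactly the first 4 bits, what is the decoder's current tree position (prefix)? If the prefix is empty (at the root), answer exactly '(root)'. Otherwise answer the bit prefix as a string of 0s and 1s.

Answer: 10

Derivation:
Bit 0: prefix='0' -> emit 'b', reset
Bit 1: prefix='0' -> emit 'b', reset
Bit 2: prefix='1' (no match yet)
Bit 3: prefix='10' (no match yet)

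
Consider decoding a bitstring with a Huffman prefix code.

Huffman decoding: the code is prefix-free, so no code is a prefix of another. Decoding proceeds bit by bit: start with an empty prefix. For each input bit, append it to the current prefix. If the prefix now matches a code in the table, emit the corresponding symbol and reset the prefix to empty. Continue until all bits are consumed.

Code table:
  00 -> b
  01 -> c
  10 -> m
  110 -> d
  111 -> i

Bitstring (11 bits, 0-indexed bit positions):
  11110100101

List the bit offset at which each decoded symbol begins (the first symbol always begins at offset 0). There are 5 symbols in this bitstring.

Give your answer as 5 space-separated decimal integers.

Answer: 0 3 5 7 9

Derivation:
Bit 0: prefix='1' (no match yet)
Bit 1: prefix='11' (no match yet)
Bit 2: prefix='111' -> emit 'i', reset
Bit 3: prefix='1' (no match yet)
Bit 4: prefix='10' -> emit 'm', reset
Bit 5: prefix='1' (no match yet)
Bit 6: prefix='10' -> emit 'm', reset
Bit 7: prefix='0' (no match yet)
Bit 8: prefix='01' -> emit 'c', reset
Bit 9: prefix='0' (no match yet)
Bit 10: prefix='01' -> emit 'c', reset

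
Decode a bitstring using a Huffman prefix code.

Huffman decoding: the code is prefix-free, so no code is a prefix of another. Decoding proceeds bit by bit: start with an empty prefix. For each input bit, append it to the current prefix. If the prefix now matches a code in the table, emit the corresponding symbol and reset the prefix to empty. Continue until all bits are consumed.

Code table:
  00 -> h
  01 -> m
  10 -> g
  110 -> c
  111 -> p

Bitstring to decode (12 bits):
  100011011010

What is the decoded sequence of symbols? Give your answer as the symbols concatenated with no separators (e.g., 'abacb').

Bit 0: prefix='1' (no match yet)
Bit 1: prefix='10' -> emit 'g', reset
Bit 2: prefix='0' (no match yet)
Bit 3: prefix='00' -> emit 'h', reset
Bit 4: prefix='1' (no match yet)
Bit 5: prefix='11' (no match yet)
Bit 6: prefix='110' -> emit 'c', reset
Bit 7: prefix='1' (no match yet)
Bit 8: prefix='11' (no match yet)
Bit 9: prefix='110' -> emit 'c', reset
Bit 10: prefix='1' (no match yet)
Bit 11: prefix='10' -> emit 'g', reset

Answer: ghccg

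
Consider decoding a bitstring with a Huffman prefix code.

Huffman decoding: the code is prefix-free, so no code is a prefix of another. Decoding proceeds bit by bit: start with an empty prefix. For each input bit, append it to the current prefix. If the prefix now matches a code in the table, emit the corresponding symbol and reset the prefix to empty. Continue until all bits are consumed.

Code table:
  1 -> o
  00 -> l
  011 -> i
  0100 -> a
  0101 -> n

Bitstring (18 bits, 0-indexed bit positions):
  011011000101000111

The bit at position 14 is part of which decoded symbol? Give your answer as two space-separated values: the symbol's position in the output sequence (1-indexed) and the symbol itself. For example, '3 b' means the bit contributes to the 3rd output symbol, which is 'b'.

Answer: 6 i

Derivation:
Bit 0: prefix='0' (no match yet)
Bit 1: prefix='01' (no match yet)
Bit 2: prefix='011' -> emit 'i', reset
Bit 3: prefix='0' (no match yet)
Bit 4: prefix='01' (no match yet)
Bit 5: prefix='011' -> emit 'i', reset
Bit 6: prefix='0' (no match yet)
Bit 7: prefix='00' -> emit 'l', reset
Bit 8: prefix='0' (no match yet)
Bit 9: prefix='01' (no match yet)
Bit 10: prefix='010' (no match yet)
Bit 11: prefix='0101' -> emit 'n', reset
Bit 12: prefix='0' (no match yet)
Bit 13: prefix='00' -> emit 'l', reset
Bit 14: prefix='0' (no match yet)
Bit 15: prefix='01' (no match yet)
Bit 16: prefix='011' -> emit 'i', reset
Bit 17: prefix='1' -> emit 'o', reset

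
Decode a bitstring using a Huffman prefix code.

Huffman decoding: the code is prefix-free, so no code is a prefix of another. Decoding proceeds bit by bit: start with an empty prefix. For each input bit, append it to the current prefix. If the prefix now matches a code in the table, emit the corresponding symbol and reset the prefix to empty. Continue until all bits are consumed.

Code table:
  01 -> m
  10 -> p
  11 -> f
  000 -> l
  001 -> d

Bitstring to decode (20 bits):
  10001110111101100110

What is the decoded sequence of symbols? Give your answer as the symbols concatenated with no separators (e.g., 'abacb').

Bit 0: prefix='1' (no match yet)
Bit 1: prefix='10' -> emit 'p', reset
Bit 2: prefix='0' (no match yet)
Bit 3: prefix='00' (no match yet)
Bit 4: prefix='001' -> emit 'd', reset
Bit 5: prefix='1' (no match yet)
Bit 6: prefix='11' -> emit 'f', reset
Bit 7: prefix='0' (no match yet)
Bit 8: prefix='01' -> emit 'm', reset
Bit 9: prefix='1' (no match yet)
Bit 10: prefix='11' -> emit 'f', reset
Bit 11: prefix='1' (no match yet)
Bit 12: prefix='10' -> emit 'p', reset
Bit 13: prefix='1' (no match yet)
Bit 14: prefix='11' -> emit 'f', reset
Bit 15: prefix='0' (no match yet)
Bit 16: prefix='00' (no match yet)
Bit 17: prefix='001' -> emit 'd', reset
Bit 18: prefix='1' (no match yet)
Bit 19: prefix='10' -> emit 'p', reset

Answer: pdfmfpfdp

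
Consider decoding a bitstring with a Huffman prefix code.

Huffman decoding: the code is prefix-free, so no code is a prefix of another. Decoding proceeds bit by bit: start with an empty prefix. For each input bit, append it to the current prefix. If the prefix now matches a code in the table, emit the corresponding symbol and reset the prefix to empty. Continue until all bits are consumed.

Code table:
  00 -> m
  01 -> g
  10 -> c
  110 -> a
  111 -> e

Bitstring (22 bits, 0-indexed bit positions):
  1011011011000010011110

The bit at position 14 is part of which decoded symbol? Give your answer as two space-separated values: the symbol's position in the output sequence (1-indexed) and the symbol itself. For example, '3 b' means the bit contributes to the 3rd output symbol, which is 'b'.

Answer: 6 g

Derivation:
Bit 0: prefix='1' (no match yet)
Bit 1: prefix='10' -> emit 'c', reset
Bit 2: prefix='1' (no match yet)
Bit 3: prefix='11' (no match yet)
Bit 4: prefix='110' -> emit 'a', reset
Bit 5: prefix='1' (no match yet)
Bit 6: prefix='11' (no match yet)
Bit 7: prefix='110' -> emit 'a', reset
Bit 8: prefix='1' (no match yet)
Bit 9: prefix='11' (no match yet)
Bit 10: prefix='110' -> emit 'a', reset
Bit 11: prefix='0' (no match yet)
Bit 12: prefix='00' -> emit 'm', reset
Bit 13: prefix='0' (no match yet)
Bit 14: prefix='01' -> emit 'g', reset
Bit 15: prefix='0' (no match yet)
Bit 16: prefix='00' -> emit 'm', reset
Bit 17: prefix='1' (no match yet)
Bit 18: prefix='11' (no match yet)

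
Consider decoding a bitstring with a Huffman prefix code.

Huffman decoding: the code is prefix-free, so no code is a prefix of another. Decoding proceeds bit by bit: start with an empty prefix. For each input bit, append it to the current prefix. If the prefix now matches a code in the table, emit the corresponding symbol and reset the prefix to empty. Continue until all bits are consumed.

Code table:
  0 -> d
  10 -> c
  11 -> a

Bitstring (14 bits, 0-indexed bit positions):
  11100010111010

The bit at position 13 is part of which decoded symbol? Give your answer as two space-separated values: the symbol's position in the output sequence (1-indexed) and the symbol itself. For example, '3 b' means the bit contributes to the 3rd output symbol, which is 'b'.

Bit 0: prefix='1' (no match yet)
Bit 1: prefix='11' -> emit 'a', reset
Bit 2: prefix='1' (no match yet)
Bit 3: prefix='10' -> emit 'c', reset
Bit 4: prefix='0' -> emit 'd', reset
Bit 5: prefix='0' -> emit 'd', reset
Bit 6: prefix='1' (no match yet)
Bit 7: prefix='10' -> emit 'c', reset
Bit 8: prefix='1' (no match yet)
Bit 9: prefix='11' -> emit 'a', reset
Bit 10: prefix='1' (no match yet)
Bit 11: prefix='10' -> emit 'c', reset
Bit 12: prefix='1' (no match yet)
Bit 13: prefix='10' -> emit 'c', reset

Answer: 8 c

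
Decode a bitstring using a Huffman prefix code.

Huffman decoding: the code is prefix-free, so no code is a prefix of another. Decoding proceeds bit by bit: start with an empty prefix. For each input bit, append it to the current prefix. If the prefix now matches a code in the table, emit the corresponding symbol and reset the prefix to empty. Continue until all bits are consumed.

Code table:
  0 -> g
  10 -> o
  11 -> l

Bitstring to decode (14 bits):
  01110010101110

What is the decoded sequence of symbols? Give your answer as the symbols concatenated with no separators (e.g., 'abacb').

Answer: glogoolo

Derivation:
Bit 0: prefix='0' -> emit 'g', reset
Bit 1: prefix='1' (no match yet)
Bit 2: prefix='11' -> emit 'l', reset
Bit 3: prefix='1' (no match yet)
Bit 4: prefix='10' -> emit 'o', reset
Bit 5: prefix='0' -> emit 'g', reset
Bit 6: prefix='1' (no match yet)
Bit 7: prefix='10' -> emit 'o', reset
Bit 8: prefix='1' (no match yet)
Bit 9: prefix='10' -> emit 'o', reset
Bit 10: prefix='1' (no match yet)
Bit 11: prefix='11' -> emit 'l', reset
Bit 12: prefix='1' (no match yet)
Bit 13: prefix='10' -> emit 'o', reset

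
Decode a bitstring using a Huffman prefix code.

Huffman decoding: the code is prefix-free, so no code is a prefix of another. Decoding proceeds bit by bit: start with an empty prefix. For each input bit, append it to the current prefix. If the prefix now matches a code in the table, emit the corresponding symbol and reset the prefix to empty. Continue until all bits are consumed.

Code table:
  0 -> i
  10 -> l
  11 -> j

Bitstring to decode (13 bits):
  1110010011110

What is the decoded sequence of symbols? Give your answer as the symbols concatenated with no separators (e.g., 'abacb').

Answer: jlilijji

Derivation:
Bit 0: prefix='1' (no match yet)
Bit 1: prefix='11' -> emit 'j', reset
Bit 2: prefix='1' (no match yet)
Bit 3: prefix='10' -> emit 'l', reset
Bit 4: prefix='0' -> emit 'i', reset
Bit 5: prefix='1' (no match yet)
Bit 6: prefix='10' -> emit 'l', reset
Bit 7: prefix='0' -> emit 'i', reset
Bit 8: prefix='1' (no match yet)
Bit 9: prefix='11' -> emit 'j', reset
Bit 10: prefix='1' (no match yet)
Bit 11: prefix='11' -> emit 'j', reset
Bit 12: prefix='0' -> emit 'i', reset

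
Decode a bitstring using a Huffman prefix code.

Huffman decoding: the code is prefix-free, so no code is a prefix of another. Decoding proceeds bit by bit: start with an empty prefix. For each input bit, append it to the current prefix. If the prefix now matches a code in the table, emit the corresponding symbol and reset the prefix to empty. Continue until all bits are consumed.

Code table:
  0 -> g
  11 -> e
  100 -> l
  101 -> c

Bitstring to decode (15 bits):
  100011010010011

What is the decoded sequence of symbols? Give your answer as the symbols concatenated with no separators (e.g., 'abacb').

Bit 0: prefix='1' (no match yet)
Bit 1: prefix='10' (no match yet)
Bit 2: prefix='100' -> emit 'l', reset
Bit 3: prefix='0' -> emit 'g', reset
Bit 4: prefix='1' (no match yet)
Bit 5: prefix='11' -> emit 'e', reset
Bit 6: prefix='0' -> emit 'g', reset
Bit 7: prefix='1' (no match yet)
Bit 8: prefix='10' (no match yet)
Bit 9: prefix='100' -> emit 'l', reset
Bit 10: prefix='1' (no match yet)
Bit 11: prefix='10' (no match yet)
Bit 12: prefix='100' -> emit 'l', reset
Bit 13: prefix='1' (no match yet)
Bit 14: prefix='11' -> emit 'e', reset

Answer: lgeglle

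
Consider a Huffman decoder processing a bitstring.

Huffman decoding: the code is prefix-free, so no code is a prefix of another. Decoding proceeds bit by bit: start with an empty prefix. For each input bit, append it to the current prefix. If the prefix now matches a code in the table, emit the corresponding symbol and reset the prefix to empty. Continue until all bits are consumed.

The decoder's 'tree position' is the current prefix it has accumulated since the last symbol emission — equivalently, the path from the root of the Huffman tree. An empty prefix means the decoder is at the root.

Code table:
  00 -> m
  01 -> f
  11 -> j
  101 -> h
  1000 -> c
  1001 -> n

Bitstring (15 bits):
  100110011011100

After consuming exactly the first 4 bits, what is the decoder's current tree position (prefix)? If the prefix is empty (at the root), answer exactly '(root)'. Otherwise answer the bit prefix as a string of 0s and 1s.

Bit 0: prefix='1' (no match yet)
Bit 1: prefix='10' (no match yet)
Bit 2: prefix='100' (no match yet)
Bit 3: prefix='1001' -> emit 'n', reset

Answer: (root)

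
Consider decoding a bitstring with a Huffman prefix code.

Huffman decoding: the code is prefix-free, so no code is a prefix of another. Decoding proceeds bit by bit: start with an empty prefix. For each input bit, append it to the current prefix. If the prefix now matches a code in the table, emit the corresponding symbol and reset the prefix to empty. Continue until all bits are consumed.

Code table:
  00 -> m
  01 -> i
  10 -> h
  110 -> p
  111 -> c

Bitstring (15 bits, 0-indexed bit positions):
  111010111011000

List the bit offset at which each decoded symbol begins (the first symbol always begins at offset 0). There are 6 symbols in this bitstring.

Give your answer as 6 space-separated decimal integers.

Answer: 0 3 5 7 10 13

Derivation:
Bit 0: prefix='1' (no match yet)
Bit 1: prefix='11' (no match yet)
Bit 2: prefix='111' -> emit 'c', reset
Bit 3: prefix='0' (no match yet)
Bit 4: prefix='01' -> emit 'i', reset
Bit 5: prefix='0' (no match yet)
Bit 6: prefix='01' -> emit 'i', reset
Bit 7: prefix='1' (no match yet)
Bit 8: prefix='11' (no match yet)
Bit 9: prefix='110' -> emit 'p', reset
Bit 10: prefix='1' (no match yet)
Bit 11: prefix='11' (no match yet)
Bit 12: prefix='110' -> emit 'p', reset
Bit 13: prefix='0' (no match yet)
Bit 14: prefix='00' -> emit 'm', reset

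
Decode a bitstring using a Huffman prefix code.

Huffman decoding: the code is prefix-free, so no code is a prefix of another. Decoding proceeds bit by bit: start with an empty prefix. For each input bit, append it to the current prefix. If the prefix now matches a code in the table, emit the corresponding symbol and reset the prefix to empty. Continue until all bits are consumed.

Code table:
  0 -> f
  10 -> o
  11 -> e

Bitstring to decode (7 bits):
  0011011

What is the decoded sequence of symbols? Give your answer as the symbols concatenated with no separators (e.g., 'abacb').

Bit 0: prefix='0' -> emit 'f', reset
Bit 1: prefix='0' -> emit 'f', reset
Bit 2: prefix='1' (no match yet)
Bit 3: prefix='11' -> emit 'e', reset
Bit 4: prefix='0' -> emit 'f', reset
Bit 5: prefix='1' (no match yet)
Bit 6: prefix='11' -> emit 'e', reset

Answer: ffefe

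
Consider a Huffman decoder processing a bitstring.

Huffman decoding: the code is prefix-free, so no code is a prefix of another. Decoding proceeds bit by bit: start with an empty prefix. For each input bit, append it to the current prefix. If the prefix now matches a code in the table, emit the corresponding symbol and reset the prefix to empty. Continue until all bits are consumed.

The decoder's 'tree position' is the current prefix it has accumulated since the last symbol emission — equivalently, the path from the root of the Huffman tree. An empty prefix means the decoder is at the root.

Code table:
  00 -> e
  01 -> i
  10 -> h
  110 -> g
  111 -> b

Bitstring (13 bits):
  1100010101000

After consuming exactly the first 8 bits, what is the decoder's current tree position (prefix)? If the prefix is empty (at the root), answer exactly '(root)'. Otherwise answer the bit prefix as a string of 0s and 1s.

Bit 0: prefix='1' (no match yet)
Bit 1: prefix='11' (no match yet)
Bit 2: prefix='110' -> emit 'g', reset
Bit 3: prefix='0' (no match yet)
Bit 4: prefix='00' -> emit 'e', reset
Bit 5: prefix='1' (no match yet)
Bit 6: prefix='10' -> emit 'h', reset
Bit 7: prefix='1' (no match yet)

Answer: 1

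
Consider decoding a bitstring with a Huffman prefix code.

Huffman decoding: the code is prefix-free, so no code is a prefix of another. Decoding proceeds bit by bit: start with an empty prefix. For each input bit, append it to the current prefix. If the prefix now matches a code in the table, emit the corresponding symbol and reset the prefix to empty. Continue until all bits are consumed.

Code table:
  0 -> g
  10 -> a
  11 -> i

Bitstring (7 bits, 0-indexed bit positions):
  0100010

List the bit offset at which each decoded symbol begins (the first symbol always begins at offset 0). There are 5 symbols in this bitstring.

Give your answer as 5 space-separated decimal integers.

Answer: 0 1 3 4 5

Derivation:
Bit 0: prefix='0' -> emit 'g', reset
Bit 1: prefix='1' (no match yet)
Bit 2: prefix='10' -> emit 'a', reset
Bit 3: prefix='0' -> emit 'g', reset
Bit 4: prefix='0' -> emit 'g', reset
Bit 5: prefix='1' (no match yet)
Bit 6: prefix='10' -> emit 'a', reset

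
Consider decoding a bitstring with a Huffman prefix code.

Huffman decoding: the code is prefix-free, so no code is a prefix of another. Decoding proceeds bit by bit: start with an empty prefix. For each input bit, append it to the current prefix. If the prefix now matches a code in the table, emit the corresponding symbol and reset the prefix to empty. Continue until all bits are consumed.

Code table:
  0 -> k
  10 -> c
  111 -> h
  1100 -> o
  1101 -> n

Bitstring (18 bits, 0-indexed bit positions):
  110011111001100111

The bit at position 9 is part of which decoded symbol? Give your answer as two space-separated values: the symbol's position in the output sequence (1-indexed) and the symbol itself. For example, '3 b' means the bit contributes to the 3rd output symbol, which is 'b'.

Bit 0: prefix='1' (no match yet)
Bit 1: prefix='11' (no match yet)
Bit 2: prefix='110' (no match yet)
Bit 3: prefix='1100' -> emit 'o', reset
Bit 4: prefix='1' (no match yet)
Bit 5: prefix='11' (no match yet)
Bit 6: prefix='111' -> emit 'h', reset
Bit 7: prefix='1' (no match yet)
Bit 8: prefix='11' (no match yet)
Bit 9: prefix='110' (no match yet)
Bit 10: prefix='1100' -> emit 'o', reset
Bit 11: prefix='1' (no match yet)
Bit 12: prefix='11' (no match yet)
Bit 13: prefix='110' (no match yet)

Answer: 3 o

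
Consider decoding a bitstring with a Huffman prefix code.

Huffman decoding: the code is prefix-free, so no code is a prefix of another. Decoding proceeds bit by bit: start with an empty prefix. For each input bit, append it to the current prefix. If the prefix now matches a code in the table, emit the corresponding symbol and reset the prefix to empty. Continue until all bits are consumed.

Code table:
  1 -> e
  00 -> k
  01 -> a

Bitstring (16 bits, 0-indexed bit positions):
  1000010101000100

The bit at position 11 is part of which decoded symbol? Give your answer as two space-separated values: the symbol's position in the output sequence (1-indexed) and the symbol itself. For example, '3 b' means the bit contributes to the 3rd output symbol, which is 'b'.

Answer: 7 k

Derivation:
Bit 0: prefix='1' -> emit 'e', reset
Bit 1: prefix='0' (no match yet)
Bit 2: prefix='00' -> emit 'k', reset
Bit 3: prefix='0' (no match yet)
Bit 4: prefix='00' -> emit 'k', reset
Bit 5: prefix='1' -> emit 'e', reset
Bit 6: prefix='0' (no match yet)
Bit 7: prefix='01' -> emit 'a', reset
Bit 8: prefix='0' (no match yet)
Bit 9: prefix='01' -> emit 'a', reset
Bit 10: prefix='0' (no match yet)
Bit 11: prefix='00' -> emit 'k', reset
Bit 12: prefix='0' (no match yet)
Bit 13: prefix='01' -> emit 'a', reset
Bit 14: prefix='0' (no match yet)
Bit 15: prefix='00' -> emit 'k', reset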